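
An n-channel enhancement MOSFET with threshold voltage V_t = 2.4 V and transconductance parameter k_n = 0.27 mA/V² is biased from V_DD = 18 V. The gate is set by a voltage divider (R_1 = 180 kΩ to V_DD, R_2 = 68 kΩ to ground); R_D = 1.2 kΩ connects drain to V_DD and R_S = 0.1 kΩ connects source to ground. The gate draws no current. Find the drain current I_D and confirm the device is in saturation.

I_D ≈ 0.81 mA

V_G = V_DD·R_2/(R_1+R_2) = 18×68/248 = 4.94 V.
Assume saturation: I_D = (k_n/2)(V_GS − V_t)² with V_GS = V_G − I_D·R_S = 4.94 − 0.1·I_D.
Substituting gives 0.00135·I_D² − 1.07·I_D + 0.868 = 0, with roots I_D = 0.813 or 791 mA.
The root I_D = 791 mA gives V_GS = -74.1 V ≤ V_t, so take I_D = 0.813 mA.
Then V_GS = 4.85 V and V_DS = V_DD − I_D(R_D+R_S) = 18 − 0.813×1.3 = 16.9 V.
Saturation requires V_DS ≥ V_GS − V_t = 2.45 V; 16.9 ≥ 2.45 ✓.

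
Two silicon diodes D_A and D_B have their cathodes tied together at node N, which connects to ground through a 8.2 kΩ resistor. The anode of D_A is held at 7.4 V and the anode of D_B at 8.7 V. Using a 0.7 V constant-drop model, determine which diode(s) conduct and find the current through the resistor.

Assume both conduct. Then node N would need to be at both 7.4−0.7 = 6.7 V and 8.7−0.7 = 8 V, which is impossible.
Assume only D_B conducts: V_N = 8.7 − 0.7 = 8 V, so I_R = 8/8.2 = 0.976 mA.
Check D_A: its anode-to-cathode voltage is 7.4 − 8 = -0.6 V < 0.7 V, so it is off. The assumption is consistent.

Only D_B conducts; I_R ≈ 0.98 mA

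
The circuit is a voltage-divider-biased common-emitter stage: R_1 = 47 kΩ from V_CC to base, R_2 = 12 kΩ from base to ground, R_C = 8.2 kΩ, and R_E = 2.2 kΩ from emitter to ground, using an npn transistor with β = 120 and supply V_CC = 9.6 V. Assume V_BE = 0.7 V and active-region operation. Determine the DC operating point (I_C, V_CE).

Thevenize the base divider: V_Th = V_CC·R_2/(R_1+R_2) = 9.6×12/59 = 1.95 V, R_Th = R_1‖R_2 = 9.56 kΩ.
Base-emitter loop: V_Th = I_B·R_Th + V_BE + (β+1)I_B·R_E, so I_B = (1.95 − 0.7) / (9.56 + 121×2.2) = 0.00454 mA.
I_C = β·I_B = 120×0.00454 = 0.545 mA, and I_E = (β+1)I_B = 0.55 mA.
V_CE = V_CC − I_C·R_C − I_E·R_E = 9.6 − 0.545×8.2 − 0.55×2.2 = 3.92 V.
V_CE = 3.92 V > 0.2 V confirms active-region operation.

I_C ≈ 0.55 mA, V_CE ≈ 3.9 V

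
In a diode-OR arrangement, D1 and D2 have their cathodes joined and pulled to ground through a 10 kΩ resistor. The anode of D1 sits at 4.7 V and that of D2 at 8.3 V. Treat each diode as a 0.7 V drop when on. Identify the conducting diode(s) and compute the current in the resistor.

Only D2 conducts; I_R ≈ 0.76 mA

Assume both conduct. Then node N would need to be at both 4.7−0.7 = 4 V and 8.3−0.7 = 7.6 V, which is impossible.
Assume only D2 conducts: V_N = 8.3 − 0.7 = 7.6 V, so I_R = 7.6/10 = 0.76 mA.
Check D1: its anode-to-cathode voltage is 4.7 − 7.6 = -2.9 V < 0.7 V, so it is off. The assumption is consistent.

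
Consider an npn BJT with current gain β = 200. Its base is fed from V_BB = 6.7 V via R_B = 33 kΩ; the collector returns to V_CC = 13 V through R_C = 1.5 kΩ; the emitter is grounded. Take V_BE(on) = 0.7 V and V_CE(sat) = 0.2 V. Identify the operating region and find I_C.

Assume active: I_B = (6.7 − 0.7)/33 = 0.182 mA, giving I_C = β·I_B = 36.4 mA.
But then V_CE = 13 − 36.4×1.5 = -41.5 V < V_CE(sat) = 0.2 V — impossible in the active region.
So the transistor is saturated. With V_CE = 0.2 V, I_C = (V_CC − 0.2)/R_C = 12.8/1.5 = 8.53 mA.
Check: β·I_B = 36.4 mA > I_C = 8.53 mA, confirming saturation.

saturation; I_C ≈ 8.5 mA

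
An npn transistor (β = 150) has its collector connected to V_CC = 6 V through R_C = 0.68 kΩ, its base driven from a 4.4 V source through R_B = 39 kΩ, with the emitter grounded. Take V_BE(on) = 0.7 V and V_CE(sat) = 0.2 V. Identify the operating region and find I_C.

Assume active: I_B = (4.4 − 0.7)/39 = 0.0949 mA, giving I_C = β·I_B = 14.2 mA.
But then V_CE = 6 − 14.2×0.68 = -3.68 V < V_CE(sat) = 0.2 V — impossible in the active region.
So the transistor is saturated. With V_CE = 0.2 V, I_C = (V_CC − 0.2)/R_C = 5.8/0.68 = 8.53 mA.
Check: β·I_B = 14.2 mA > I_C = 8.53 mA, confirming saturation.

saturation; I_C ≈ 8.5 mA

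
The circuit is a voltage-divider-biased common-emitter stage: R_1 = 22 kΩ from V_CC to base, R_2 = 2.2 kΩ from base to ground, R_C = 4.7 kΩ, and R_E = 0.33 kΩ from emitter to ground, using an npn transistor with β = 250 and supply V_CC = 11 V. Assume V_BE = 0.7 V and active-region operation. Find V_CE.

V_CE ≈ 6.6 V

Thevenize the base divider: V_Th = V_CC·R_2/(R_1+R_2) = 11×2.2/24.2 = 1 V, R_Th = R_1‖R_2 = 2 kΩ.
Base-emitter loop: V_Th = I_B·R_Th + V_BE + (β+1)I_B·R_E, so I_B = (1 − 0.7) / (2 + 251×0.33) = 0.00354 mA.
I_C = β·I_B = 250×0.00354 = 0.884 mA, and I_E = (β+1)I_B = 0.888 mA.
V_CE = V_CC − I_C·R_C − I_E·R_E = 11 − 0.884×4.7 − 0.888×0.33 = 6.55 V.
V_CE = 6.55 V > 0.2 V confirms active-region operation.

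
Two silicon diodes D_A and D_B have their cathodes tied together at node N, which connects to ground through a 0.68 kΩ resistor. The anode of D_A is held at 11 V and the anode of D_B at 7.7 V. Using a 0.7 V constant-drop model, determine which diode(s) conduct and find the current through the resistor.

Only D_A conducts; I_R ≈ 15 mA

Assume both conduct. Then node N would need to be at both 11−0.7 = 10.3 V and 7.7−0.7 = 7 V, which is impossible.
Assume only D_A conducts: V_N = 11 − 0.7 = 10.3 V, so I_R = 10.3/0.68 = 15.1 mA.
Check D_B: its anode-to-cathode voltage is 7.7 − 10.3 = -2.6 V < 0.7 V, so it is off. The assumption is consistent.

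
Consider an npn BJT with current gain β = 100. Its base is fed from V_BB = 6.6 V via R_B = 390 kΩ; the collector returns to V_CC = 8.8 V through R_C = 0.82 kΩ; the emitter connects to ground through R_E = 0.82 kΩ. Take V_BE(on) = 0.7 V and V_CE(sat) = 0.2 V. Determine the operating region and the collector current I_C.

Assume active. Base-emitter loop: I_B = (V_BB − V_BE)/(R_B + (β+1)R_E) = (6.6 − 0.7)/(390 + 101×0.82) = 0.0125 mA.
I_C = β·I_B = 100×0.0125 = 1.25 mA.
V_CE = V_CC − I_C·R_C − I_E·R_E = 8.8 − 1.25×0.82 − 1.26×0.82 = 6.74 V > V_CE(sat), so the active-region assumption holds.

active; I_C ≈ 1.2 mA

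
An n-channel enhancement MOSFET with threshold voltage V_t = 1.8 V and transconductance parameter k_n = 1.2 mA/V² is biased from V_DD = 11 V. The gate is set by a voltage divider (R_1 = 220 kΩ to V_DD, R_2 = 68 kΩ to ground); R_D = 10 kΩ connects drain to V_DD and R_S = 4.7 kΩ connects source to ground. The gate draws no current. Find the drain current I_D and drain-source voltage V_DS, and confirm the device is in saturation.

I_D ≈ 0.088 mA, V_DS ≈ 9.7 V

V_G = V_DD·R_2/(R_1+R_2) = 11×68/288 = 2.6 V.
Assume saturation: I_D = (k_n/2)(V_GS − V_t)² with V_GS = V_G − I_D·R_S = 2.6 − 4.7·I_D.
Substituting gives 13.3·I_D² − 5.5·I_D + 0.381 = 0, with roots I_D = 0.0881 or 0.327 mA.
The root I_D = 0.327 mA gives V_GS = 1.06 V ≤ V_t, so take I_D = 0.0881 mA.
Then V_GS = 2.18 V and V_DS = V_DD − I_D(R_D+R_S) = 11 − 0.0881×14.7 = 9.71 V.
Saturation requires V_DS ≥ V_GS − V_t = 0.383 V; 9.71 ≥ 0.383 ✓.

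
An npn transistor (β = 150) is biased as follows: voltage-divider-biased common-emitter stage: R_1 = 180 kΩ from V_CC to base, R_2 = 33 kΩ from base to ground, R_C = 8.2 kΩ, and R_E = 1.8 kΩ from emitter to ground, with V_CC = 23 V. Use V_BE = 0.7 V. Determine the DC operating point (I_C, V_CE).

Thevenize the base divider: V_Th = V_CC·R_2/(R_1+R_2) = 23×33/213 = 3.56 V, R_Th = R_1‖R_2 = 27.9 kΩ.
Base-emitter loop: V_Th = I_B·R_Th + V_BE + (β+1)I_B·R_E, so I_B = (3.56 − 0.7) / (27.9 + 151×1.8) = 0.00955 mA.
I_C = β·I_B = 150×0.00955 = 1.43 mA, and I_E = (β+1)I_B = 1.44 mA.
V_CE = V_CC − I_C·R_C − I_E·R_E = 23 − 1.43×8.2 − 1.44×1.8 = 8.65 V.
V_CE = 8.65 V > 0.2 V confirms active-region operation.

I_C ≈ 1.4 mA, V_CE ≈ 8.7 V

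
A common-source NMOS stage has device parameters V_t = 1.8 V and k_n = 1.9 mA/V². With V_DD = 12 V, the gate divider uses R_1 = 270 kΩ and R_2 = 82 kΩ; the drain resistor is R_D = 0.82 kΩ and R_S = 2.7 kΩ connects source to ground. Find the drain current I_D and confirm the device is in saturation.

I_D ≈ 0.2 mA

V_G = V_DD·R_2/(R_1+R_2) = 12×82/352 = 2.8 V.
Assume saturation: I_D = (k_n/2)(V_GS − V_t)² with V_GS = V_G − I_D·R_S = 2.8 − 2.7·I_D.
Substituting gives 6.93·I_D² − 6.11·I_D + 0.941 = 0, with roots I_D = 0.199 or 0.683 mA.
The root I_D = 0.683 mA gives V_GS = 0.952 V ≤ V_t, so take I_D = 0.199 mA.
Then V_GS = 2.26 V and V_DS = V_DD − I_D(R_D+R_S) = 12 − 0.199×3.52 = 11.3 V.
Saturation requires V_DS ≥ V_GS − V_t = 0.458 V; 11.3 ≥ 0.458 ✓.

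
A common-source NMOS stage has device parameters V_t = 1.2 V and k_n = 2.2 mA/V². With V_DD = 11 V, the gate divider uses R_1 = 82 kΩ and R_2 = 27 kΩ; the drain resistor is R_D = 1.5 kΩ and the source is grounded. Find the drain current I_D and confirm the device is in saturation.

I_D ≈ 2.6 mA

V_G = V_DD·R_2/(R_1+R_2) = 11×27/109 = 2.72 V. With the source grounded, V_GS = V_G = 2.72 V.
Assume saturation: I_D = (k_n/2)(V_GS − V_t)² = (2.2/2)×(2.72 − 1.2)² = 1.1×1.52² = 2.56 mA.
V_DS = V_DD − I_D·R_D = 11 − 2.56×1.5 = 7.16 V.
Saturation requires V_DS ≥ V_GS − V_t = 1.52 V; 7.16 ≥ 1.52 ✓.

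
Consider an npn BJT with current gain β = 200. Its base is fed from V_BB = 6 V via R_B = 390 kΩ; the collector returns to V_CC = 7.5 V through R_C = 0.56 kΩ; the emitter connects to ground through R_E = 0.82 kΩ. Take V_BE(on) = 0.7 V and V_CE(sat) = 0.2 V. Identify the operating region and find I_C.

Assume active. Base-emitter loop: I_B = (V_BB − V_BE)/(R_B + (β+1)R_E) = (6 − 0.7)/(390 + 201×0.82) = 0.00955 mA.
I_C = β·I_B = 200×0.00955 = 1.91 mA.
V_CE = V_CC − I_C·R_C − I_E·R_E = 7.5 − 1.91×0.56 − 1.92×0.82 = 4.86 V > V_CE(sat), so the active-region assumption holds.

active; I_C ≈ 1.9 mA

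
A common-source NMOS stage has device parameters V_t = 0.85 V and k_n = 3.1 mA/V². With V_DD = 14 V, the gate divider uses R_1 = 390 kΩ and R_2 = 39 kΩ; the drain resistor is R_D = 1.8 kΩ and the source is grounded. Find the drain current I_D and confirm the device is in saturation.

V_G = V_DD·R_2/(R_1+R_2) = 14×39/429 = 1.27 V. With the source grounded, V_GS = V_G = 1.27 V.
Assume saturation: I_D = (k_n/2)(V_GS − V_t)² = (3.1/2)×(1.27 − 0.85)² = 1.55×0.423² = 0.277 mA.
V_DS = V_DD − I_D·R_D = 14 − 0.277×1.8 = 13.5 V.
Saturation requires V_DS ≥ V_GS − V_t = 0.423 V; 13.5 ≥ 0.423 ✓.

I_D ≈ 0.28 mA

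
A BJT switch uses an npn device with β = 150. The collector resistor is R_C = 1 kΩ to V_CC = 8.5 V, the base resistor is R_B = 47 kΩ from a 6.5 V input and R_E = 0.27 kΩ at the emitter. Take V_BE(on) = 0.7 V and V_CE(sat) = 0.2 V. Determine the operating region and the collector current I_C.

saturation; I_C ≈ 6.5 mA

Assume active: I_B = (6.5 − 0.7)/(47 + 151×0.27) = 0.0661 mA, I_C = β·I_B = 9.91 mA.
Then V_CE = 8.5 − 9.91×1 − 9.98×0.27 = -4.11 V < 0.2 V — the active assumption fails.
Re-solve with V_CE = 0.2 V. KCL at the emitter: V_E/R_E = (V_BB−0.7−V_E)/R_B + (V_CC−0.2−V_E)/R_C, giving V_E = 1.78 V.
I_C = (V_CC − 0.2 − V_E)/R_C = (8.3 − 1.78)/1 = 6.52 mA.
Check: I_B = (5.8 − 1.78)/47 = 0.0855 mA, and β·I_B = 12.8 mA > I_C, confirming saturation.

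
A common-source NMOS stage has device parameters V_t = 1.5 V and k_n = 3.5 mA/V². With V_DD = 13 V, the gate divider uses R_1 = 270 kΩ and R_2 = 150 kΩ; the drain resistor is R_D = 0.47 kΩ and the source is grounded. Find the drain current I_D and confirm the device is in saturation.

V_G = V_DD·R_2/(R_1+R_2) = 13×150/420 = 4.64 V. With the source grounded, V_GS = V_G = 4.64 V.
Assume saturation: I_D = (k_n/2)(V_GS − V_t)² = (3.5/2)×(4.64 − 1.5)² = 1.75×3.14² = 17.3 mA.
V_DS = V_DD − I_D·R_D = 13 − 17.3×0.47 = 4.88 V.
Saturation requires V_DS ≥ V_GS − V_t = 3.14 V; 4.88 ≥ 3.14 ✓.

I_D ≈ 17 mA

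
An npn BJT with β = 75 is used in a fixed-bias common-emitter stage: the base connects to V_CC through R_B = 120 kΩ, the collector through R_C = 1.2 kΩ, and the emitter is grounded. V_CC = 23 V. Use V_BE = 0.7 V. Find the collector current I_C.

I_C ≈ 14 mA

Base loop: V_CC = I_B·R_B + V_BE, so I_B = (23 − 0.7)/120 kΩ = 0.186 mA.
In the active region I_C = β·I_B = 75 × 0.186 = 13.9 mA.
Collector loop: V_CE = V_CC − I_C·R_C = 23 − 13.9×1.2 = 6.27 V.
Since V_CE = 6.27 V > V_CE(sat) ≈ 0.2 V, the transistor is in the active region as assumed.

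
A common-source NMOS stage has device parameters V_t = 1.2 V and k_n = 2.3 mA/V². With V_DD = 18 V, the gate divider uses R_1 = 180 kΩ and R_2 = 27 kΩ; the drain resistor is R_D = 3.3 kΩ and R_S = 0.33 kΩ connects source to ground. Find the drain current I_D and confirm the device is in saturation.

I_D ≈ 0.86 mA

V_G = V_DD·R_2/(R_1+R_2) = 18×27/207 = 2.35 V.
Assume saturation: I_D = (k_n/2)(V_GS − V_t)² with V_GS = V_G − I_D·R_S = 2.35 − 0.33·I_D.
Substituting gives 0.125·I_D² − 1.87·I_D + 1.52 = 0, with roots I_D = 0.859 or 14.1 mA.
The root I_D = 14.1 mA gives V_GS = -2.3 V ≤ V_t, so take I_D = 0.859 mA.
Then V_GS = 2.06 V and V_DS = V_DD − I_D(R_D+R_S) = 18 − 0.859×3.63 = 14.9 V.
Saturation requires V_DS ≥ V_GS − V_t = 0.864 V; 14.9 ≥ 0.864 ✓.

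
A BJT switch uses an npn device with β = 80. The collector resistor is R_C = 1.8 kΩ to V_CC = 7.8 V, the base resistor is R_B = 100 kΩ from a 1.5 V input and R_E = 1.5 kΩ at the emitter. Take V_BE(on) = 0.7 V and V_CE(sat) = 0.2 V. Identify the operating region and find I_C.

Assume active. Base-emitter loop: I_B = (V_BB − V_BE)/(R_B + (β+1)R_E) = (1.5 − 0.7)/(100 + 81×1.5) = 0.00361 mA.
I_C = β·I_B = 80×0.00361 = 0.289 mA.
V_CE = V_CC − I_C·R_C − I_E·R_E = 7.8 − 0.289×1.8 − 0.293×1.5 = 6.84 V > V_CE(sat), so the active-region assumption holds.

active; I_C ≈ 0.29 mA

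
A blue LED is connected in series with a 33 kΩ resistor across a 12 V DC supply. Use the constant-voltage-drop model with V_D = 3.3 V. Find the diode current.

I ≈ 0.26 mA

KVL around the loop: 12 = V_D + I·R = 3.3 + I × 33 kΩ.
So I = (12 − 3.3) / 33 kΩ = 8.7 / 33 = 0.264 mA.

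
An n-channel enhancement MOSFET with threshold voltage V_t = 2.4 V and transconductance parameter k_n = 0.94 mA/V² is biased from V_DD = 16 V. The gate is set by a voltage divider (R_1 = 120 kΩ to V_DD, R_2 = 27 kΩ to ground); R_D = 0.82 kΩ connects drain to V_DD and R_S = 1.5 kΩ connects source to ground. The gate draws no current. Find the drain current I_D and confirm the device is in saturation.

I_D ≈ 0.082 mA

V_G = V_DD·R_2/(R_1+R_2) = 16×27/147 = 2.94 V.
Assume saturation: I_D = (k_n/2)(V_GS − V_t)² with V_GS = V_G − I_D·R_S = 2.94 − 1.5·I_D.
Substituting gives 1.06·I_D² − 1.76·I_D + 0.136 = 0, with roots I_D = 0.0815 or 1.58 mA.
The root I_D = 1.58 mA gives V_GS = 0.565 V ≤ V_t, so take I_D = 0.0815 mA.
Then V_GS = 2.82 V and V_DS = V_DD − I_D(R_D+R_S) = 16 − 0.0815×2.32 = 15.8 V.
Saturation requires V_DS ≥ V_GS − V_t = 0.416 V; 15.8 ≥ 0.416 ✓.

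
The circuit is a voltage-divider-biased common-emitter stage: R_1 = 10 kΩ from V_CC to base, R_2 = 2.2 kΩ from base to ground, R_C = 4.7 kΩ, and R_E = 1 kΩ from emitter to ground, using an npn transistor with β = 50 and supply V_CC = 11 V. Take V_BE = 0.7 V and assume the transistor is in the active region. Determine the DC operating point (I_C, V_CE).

Thevenize the base divider: V_Th = V_CC·R_2/(R_1+R_2) = 11×2.2/12.2 = 1.98 V, R_Th = R_1‖R_2 = 1.8 kΩ.
Base-emitter loop: V_Th = I_B·R_Th + V_BE + (β+1)I_B·R_E, so I_B = (1.98 − 0.7) / (1.8 + 51×1) = 0.0243 mA.
I_C = β·I_B = 50×0.0243 = 1.22 mA, and I_E = (β+1)I_B = 1.24 mA.
V_CE = V_CC − I_C·R_C − I_E·R_E = 11 − 1.22×4.7 − 1.24×1 = 4.05 V.
V_CE = 4.05 V > 0.2 V confirms active-region operation.

I_C ≈ 1.2 mA, V_CE ≈ 4 V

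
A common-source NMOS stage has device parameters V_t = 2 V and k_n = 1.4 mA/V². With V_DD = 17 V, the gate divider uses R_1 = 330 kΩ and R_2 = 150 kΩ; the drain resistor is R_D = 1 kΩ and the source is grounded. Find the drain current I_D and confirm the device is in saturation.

I_D ≈ 7.7 mA

V_G = V_DD·R_2/(R_1+R_2) = 17×150/480 = 5.31 V. With the source grounded, V_GS = V_G = 5.31 V.
Assume saturation: I_D = (k_n/2)(V_GS − V_t)² = (1.4/2)×(5.31 − 2)² = 0.7×3.31² = 7.68 mA.
V_DS = V_DD − I_D·R_D = 17 − 7.68×1 = 9.32 V.
Saturation requires V_DS ≥ V_GS − V_t = 3.31 V; 9.32 ≥ 3.31 ✓.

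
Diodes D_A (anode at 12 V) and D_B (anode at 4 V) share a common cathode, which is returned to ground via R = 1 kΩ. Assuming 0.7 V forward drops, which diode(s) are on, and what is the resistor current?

Assume both conduct. Then node N would need to be at both 12−0.7 = 11.3 V and 4−0.7 = 3.3 V, which is impossible.
Assume only D_A conducts: V_N = 12 − 0.7 = 11.3 V, so I_R = 11.3/1 = 11.3 mA.
Check D_B: its anode-to-cathode voltage is 4 − 11.3 = -7.3 V < 0.7 V, so it is off. The assumption is consistent.

Only D_A conducts; I_R ≈ 11 mA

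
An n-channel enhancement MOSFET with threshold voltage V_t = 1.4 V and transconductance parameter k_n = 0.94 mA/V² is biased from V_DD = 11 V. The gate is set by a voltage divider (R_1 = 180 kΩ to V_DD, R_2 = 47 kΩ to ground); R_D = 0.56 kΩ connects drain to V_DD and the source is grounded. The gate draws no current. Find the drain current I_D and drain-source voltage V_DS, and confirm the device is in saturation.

V_G = V_DD·R_2/(R_1+R_2) = 11×47/227 = 2.28 V. With the source grounded, V_GS = V_G = 2.28 V.
Assume saturation: I_D = (k_n/2)(V_GS − V_t)² = (0.94/2)×(2.28 − 1.4)² = 0.47×0.878² = 0.362 mA.
V_DS = V_DD − I_D·R_D = 11 − 0.362×0.56 = 10.8 V.
Saturation requires V_DS ≥ V_GS − V_t = 0.878 V; 10.8 ≥ 0.878 ✓.

I_D ≈ 0.36 mA, V_DS ≈ 11 V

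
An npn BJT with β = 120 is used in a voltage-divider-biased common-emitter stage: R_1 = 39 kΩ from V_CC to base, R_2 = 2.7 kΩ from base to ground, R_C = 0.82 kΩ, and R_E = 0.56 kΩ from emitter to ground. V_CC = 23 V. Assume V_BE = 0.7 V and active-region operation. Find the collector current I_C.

I_C ≈ 1.3 mA

Thevenize the base divider: V_Th = V_CC·R_2/(R_1+R_2) = 23×2.7/41.7 = 1.49 V, R_Th = R_1‖R_2 = 2.53 kΩ.
Base-emitter loop: V_Th = I_B·R_Th + V_BE + (β+1)I_B·R_E, so I_B = (1.49 − 0.7) / (2.53 + 121×0.56) = 0.0112 mA.
I_C = β·I_B = 120×0.0112 = 1.35 mA, and I_E = (β+1)I_B = 1.36 mA.
V_CE = V_CC − I_C·R_C − I_E·R_E = 23 − 1.35×0.82 − 1.36×0.56 = 21.1 V.
V_CE = 21.1 V > 0.2 V confirms active-region operation.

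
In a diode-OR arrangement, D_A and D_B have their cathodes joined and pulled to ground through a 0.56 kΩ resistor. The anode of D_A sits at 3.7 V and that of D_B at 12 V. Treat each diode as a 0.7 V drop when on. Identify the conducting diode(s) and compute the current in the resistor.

Only D_B conducts; I_R ≈ 20 mA

Assume both conduct. Then node N would need to be at both 3.7−0.7 = 3 V and 12−0.7 = 11.3 V, which is impossible.
Assume only D_B conducts: V_N = 12 − 0.7 = 11.3 V, so I_R = 11.3/0.56 = 20.2 mA.
Check D_A: its anode-to-cathode voltage is 3.7 − 11.3 = -7.6 V < 0.7 V, so it is off. The assumption is consistent.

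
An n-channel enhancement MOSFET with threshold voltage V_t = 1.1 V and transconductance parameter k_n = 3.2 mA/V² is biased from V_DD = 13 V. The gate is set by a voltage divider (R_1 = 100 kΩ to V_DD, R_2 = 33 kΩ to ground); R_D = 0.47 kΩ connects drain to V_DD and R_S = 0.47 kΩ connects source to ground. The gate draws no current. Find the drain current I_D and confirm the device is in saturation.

I_D ≈ 2.1 mA

V_G = V_DD·R_2/(R_1+R_2) = 13×33/133 = 3.23 V.
Assume saturation: I_D = (k_n/2)(V_GS − V_t)² with V_GS = V_G − I_D·R_S = 3.23 − 0.47·I_D.
Substituting gives 0.353·I_D² − 4.2·I_D + 7.23 = 0, with roots I_D = 2.09 or 9.78 mA.
The root I_D = 9.78 mA gives V_GS = -1.37 V ≤ V_t, so take I_D = 2.09 mA.
Then V_GS = 2.24 V and V_DS = V_DD − I_D(R_D+R_S) = 13 − 2.09×0.94 = 11 V.
Saturation requires V_DS ≥ V_GS − V_t = 1.14 V; 11 ≥ 1.14 ✓.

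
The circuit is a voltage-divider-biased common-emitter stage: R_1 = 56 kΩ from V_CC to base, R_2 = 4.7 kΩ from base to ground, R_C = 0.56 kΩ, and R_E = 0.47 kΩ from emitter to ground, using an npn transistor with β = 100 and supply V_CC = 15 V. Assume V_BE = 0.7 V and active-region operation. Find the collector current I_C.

I_C ≈ 0.89 mA

Thevenize the base divider: V_Th = V_CC·R_2/(R_1+R_2) = 15×4.7/60.7 = 1.16 V, R_Th = R_1‖R_2 = 4.34 kΩ.
Base-emitter loop: V_Th = I_B·R_Th + V_BE + (β+1)I_B·R_E, so I_B = (1.16 − 0.7) / (4.34 + 101×0.47) = 0.00891 mA.
I_C = β·I_B = 100×0.00891 = 0.891 mA, and I_E = (β+1)I_B = 0.9 mA.
V_CE = V_CC − I_C·R_C − I_E·R_E = 15 − 0.891×0.56 − 0.9×0.47 = 14.1 V.
V_CE = 14.1 V > 0.2 V confirms active-region operation.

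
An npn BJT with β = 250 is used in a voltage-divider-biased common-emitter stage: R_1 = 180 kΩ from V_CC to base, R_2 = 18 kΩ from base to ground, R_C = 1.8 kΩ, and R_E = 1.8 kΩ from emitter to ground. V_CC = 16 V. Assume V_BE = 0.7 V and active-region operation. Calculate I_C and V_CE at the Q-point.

Thevenize the base divider: V_Th = V_CC·R_2/(R_1+R_2) = 16×18/198 = 1.45 V, R_Th = R_1‖R_2 = 16.4 kΩ.
Base-emitter loop: V_Th = I_B·R_Th + V_BE + (β+1)I_B·R_E, so I_B = (1.45 − 0.7) / (16.4 + 251×1.8) = 0.00161 mA.
I_C = β·I_B = 250×0.00161 = 0.403 mA, and I_E = (β+1)I_B = 0.405 mA.
V_CE = V_CC − I_C·R_C − I_E·R_E = 16 − 0.403×1.8 − 0.405×1.8 = 14.5 V.
V_CE = 14.5 V > 0.2 V confirms active-region operation.

I_C ≈ 0.4 mA, V_CE ≈ 15 V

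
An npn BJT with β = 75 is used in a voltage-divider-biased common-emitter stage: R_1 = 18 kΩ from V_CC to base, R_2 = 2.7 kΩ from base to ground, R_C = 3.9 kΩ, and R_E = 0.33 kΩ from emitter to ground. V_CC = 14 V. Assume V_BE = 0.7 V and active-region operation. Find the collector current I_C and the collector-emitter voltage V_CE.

I_C ≈ 3.1 mA, V_CE ≈ 0.96 V

Thevenize the base divider: V_Th = V_CC·R_2/(R_1+R_2) = 14×2.7/20.7 = 1.83 V, R_Th = R_1‖R_2 = 2.35 kΩ.
Base-emitter loop: V_Th = I_B·R_Th + V_BE + (β+1)I_B·R_E, so I_B = (1.83 − 0.7) / (2.35 + 76×0.33) = 0.0411 mA.
I_C = β·I_B = 75×0.0411 = 3.08 mA, and I_E = (β+1)I_B = 3.12 mA.
V_CE = V_CC − I_C·R_C − I_E·R_E = 14 − 3.08×3.9 − 3.12×0.33 = 0.961 V.
V_CE = 0.961 V > 0.2 V confirms active-region operation.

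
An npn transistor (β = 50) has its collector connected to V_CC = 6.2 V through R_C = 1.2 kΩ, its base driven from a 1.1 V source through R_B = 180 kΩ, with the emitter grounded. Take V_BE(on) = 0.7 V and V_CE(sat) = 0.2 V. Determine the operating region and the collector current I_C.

Assume active. Base-emitter loop: I_B = (V_BB − V_BE)/R_B = (1.1 − 0.7)/180 = 0.00222 mA.
I_C = β·I_B = 50×0.00222 = 0.111 mA.
V_CE = V_CC − I_C·R_C = 6.2 − 0.111×1.2 = 6.07 V > V_CE(sat), so the active-region assumption holds.

active; I_C ≈ 0.11 mA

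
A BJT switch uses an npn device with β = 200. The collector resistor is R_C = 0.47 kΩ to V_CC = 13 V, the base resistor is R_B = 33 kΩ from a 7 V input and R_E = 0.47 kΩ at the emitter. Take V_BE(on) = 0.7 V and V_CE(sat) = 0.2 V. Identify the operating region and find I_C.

Assume active. Base-emitter loop: I_B = (V_BB − V_BE)/(R_B + (β+1)R_E) = (7 − 0.7)/(33 + 201×0.47) = 0.0494 mA.
I_C = β·I_B = 200×0.0494 = 9.88 mA.
V_CE = V_CC − I_C·R_C − I_E·R_E = 13 − 9.88×0.47 − 9.93×0.47 = 3.69 V > V_CE(sat), so the active-region assumption holds.

active; I_C ≈ 9.9 mA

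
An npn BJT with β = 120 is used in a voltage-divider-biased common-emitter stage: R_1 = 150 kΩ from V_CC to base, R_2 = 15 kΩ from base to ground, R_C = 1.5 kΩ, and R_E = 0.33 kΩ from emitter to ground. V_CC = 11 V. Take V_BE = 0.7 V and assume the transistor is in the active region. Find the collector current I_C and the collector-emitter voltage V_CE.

Thevenize the base divider: V_Th = V_CC·R_2/(R_1+R_2) = 11×15/165 = 1 V, R_Th = R_1‖R_2 = 13.6 kΩ.
Base-emitter loop: V_Th = I_B·R_Th + V_BE + (β+1)I_B·R_E, so I_B = (1 − 0.7) / (13.6 + 121×0.33) = 0.0056 mA.
I_C = β·I_B = 120×0.0056 = 0.672 mA, and I_E = (β+1)I_B = 0.678 mA.
V_CE = V_CC − I_C·R_C − I_E·R_E = 11 − 0.672×1.5 − 0.678×0.33 = 9.77 V.
V_CE = 9.77 V > 0.2 V confirms active-region operation.

I_C ≈ 0.67 mA, V_CE ≈ 9.8 V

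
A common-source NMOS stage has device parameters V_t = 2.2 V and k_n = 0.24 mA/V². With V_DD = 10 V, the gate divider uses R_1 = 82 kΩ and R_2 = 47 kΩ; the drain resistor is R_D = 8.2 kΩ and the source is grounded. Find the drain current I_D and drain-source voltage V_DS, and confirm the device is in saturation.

I_D ≈ 0.25 mA, V_DS ≈ 7.9 V

V_G = V_DD·R_2/(R_1+R_2) = 10×47/129 = 3.64 V. With the source grounded, V_GS = V_G = 3.64 V.
Assume saturation: I_D = (k_n/2)(V_GS − V_t)² = (0.24/2)×(3.64 − 2.2)² = 0.12×1.44² = 0.25 mA.
V_DS = V_DD − I_D·R_D = 10 − 0.25×8.2 = 7.95 V.
Saturation requires V_DS ≥ V_GS − V_t = 1.44 V; 7.95 ≥ 1.44 ✓.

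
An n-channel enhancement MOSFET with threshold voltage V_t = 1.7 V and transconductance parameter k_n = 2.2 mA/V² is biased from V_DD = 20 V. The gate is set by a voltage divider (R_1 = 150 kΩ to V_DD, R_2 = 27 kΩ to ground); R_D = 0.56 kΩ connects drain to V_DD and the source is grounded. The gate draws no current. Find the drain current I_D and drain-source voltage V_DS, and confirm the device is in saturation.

I_D ≈ 2 mA, V_DS ≈ 19 V

V_G = V_DD·R_2/(R_1+R_2) = 20×27/177 = 3.05 V. With the source grounded, V_GS = V_G = 3.05 V.
Assume saturation: I_D = (k_n/2)(V_GS − V_t)² = (2.2/2)×(3.05 − 1.7)² = 1.1×1.35² = 2.01 mA.
V_DS = V_DD − I_D·R_D = 20 − 2.01×0.56 = 18.9 V.
Saturation requires V_DS ≥ V_GS − V_t = 1.35 V; 18.9 ≥ 1.35 ✓.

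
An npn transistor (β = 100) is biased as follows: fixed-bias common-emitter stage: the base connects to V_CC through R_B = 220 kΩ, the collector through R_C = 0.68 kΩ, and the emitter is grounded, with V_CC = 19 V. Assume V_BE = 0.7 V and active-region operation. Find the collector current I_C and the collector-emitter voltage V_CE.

Base loop: V_CC = I_B·R_B + V_BE, so I_B = (19 − 0.7)/220 kΩ = 0.0832 mA.
In the active region I_C = β·I_B = 100 × 0.0832 = 8.32 mA.
Collector loop: V_CE = V_CC − I_C·R_C = 19 − 8.32×0.68 = 13.3 V.
Since V_CE = 13.3 V > V_CE(sat) ≈ 0.2 V, the transistor is in the active region as assumed.

I_C ≈ 8.3 mA, V_CE ≈ 13 V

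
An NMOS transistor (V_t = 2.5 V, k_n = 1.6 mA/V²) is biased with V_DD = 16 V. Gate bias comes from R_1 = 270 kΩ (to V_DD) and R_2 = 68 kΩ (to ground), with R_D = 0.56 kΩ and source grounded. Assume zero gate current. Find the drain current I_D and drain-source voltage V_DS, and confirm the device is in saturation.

I_D ≈ 0.41 mA, V_DS ≈ 16 V

V_G = V_DD·R_2/(R_1+R_2) = 16×68/338 = 3.22 V. With the source grounded, V_GS = V_G = 3.22 V.
Assume saturation: I_D = (k_n/2)(V_GS − V_t)² = (1.6/2)×(3.22 − 2.5)² = 0.8×0.719² = 0.413 mA.
V_DS = V_DD − I_D·R_D = 16 − 0.413×0.56 = 15.8 V.
Saturation requires V_DS ≥ V_GS − V_t = 0.719 V; 15.8 ≥ 0.719 ✓.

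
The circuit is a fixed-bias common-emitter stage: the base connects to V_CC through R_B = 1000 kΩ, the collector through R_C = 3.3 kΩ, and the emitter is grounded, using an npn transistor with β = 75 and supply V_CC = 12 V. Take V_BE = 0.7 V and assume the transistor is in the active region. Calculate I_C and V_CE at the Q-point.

Base loop: V_CC = I_B·R_B + V_BE, so I_B = (12 − 0.7)/1000 kΩ = 0.0113 mA.
In the active region I_C = β·I_B = 75 × 0.0113 = 0.848 mA.
Collector loop: V_CE = V_CC − I_C·R_C = 12 − 0.848×3.3 = 9.2 V.
Since V_CE = 9.2 V > V_CE(sat) ≈ 0.2 V, the transistor is in the active region as assumed.

I_C ≈ 0.85 mA, V_CE ≈ 9.2 V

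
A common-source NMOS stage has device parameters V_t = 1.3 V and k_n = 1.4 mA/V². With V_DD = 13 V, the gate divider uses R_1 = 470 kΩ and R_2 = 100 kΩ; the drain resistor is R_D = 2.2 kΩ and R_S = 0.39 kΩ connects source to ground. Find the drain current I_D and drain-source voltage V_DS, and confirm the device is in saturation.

I_D ≈ 0.45 mA, V_DS ≈ 12 V

V_G = V_DD·R_2/(R_1+R_2) = 13×100/570 = 2.28 V.
Assume saturation: I_D = (k_n/2)(V_GS − V_t)² with V_GS = V_G − I_D·R_S = 2.28 − 0.39·I_D.
Substituting gives 0.106·I_D² − 1.54·I_D + 0.673 = 0, with roots I_D = 0.453 or 14 mA.
The root I_D = 14 mA gives V_GS = -3.17 V ≤ V_t, so take I_D = 0.453 mA.
Then V_GS = 2.1 V and V_DS = V_DD − I_D(R_D+R_S) = 13 − 0.453×2.59 = 11.8 V.
Saturation requires V_DS ≥ V_GS − V_t = 0.804 V; 11.8 ≥ 0.804 ✓.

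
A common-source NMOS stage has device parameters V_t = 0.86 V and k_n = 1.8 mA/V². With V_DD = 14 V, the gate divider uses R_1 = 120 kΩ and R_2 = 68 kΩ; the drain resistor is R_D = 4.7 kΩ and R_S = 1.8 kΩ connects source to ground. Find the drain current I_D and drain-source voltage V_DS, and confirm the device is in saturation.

I_D ≈ 1.6 mA, V_DS ≈ 3.6 V

V_G = V_DD·R_2/(R_1+R_2) = 14×68/188 = 5.06 V.
Assume saturation: I_D = (k_n/2)(V_GS − V_t)² with V_GS = V_G − I_D·R_S = 5.06 − 1.8·I_D.
Substituting gives 2.92·I_D² − 14.6·I_D + 15.9 = 0, with roots I_D = 1.6 or 3.42 mA.
The root I_D = 3.42 mA gives V_GS = -1.09 V ≤ V_t, so take I_D = 1.6 mA.
Then V_GS = 2.19 V and V_DS = V_DD − I_D(R_D+R_S) = 14 − 1.6×6.5 = 3.63 V.
Saturation requires V_DS ≥ V_GS − V_t = 1.33 V; 3.63 ≥ 1.33 ✓.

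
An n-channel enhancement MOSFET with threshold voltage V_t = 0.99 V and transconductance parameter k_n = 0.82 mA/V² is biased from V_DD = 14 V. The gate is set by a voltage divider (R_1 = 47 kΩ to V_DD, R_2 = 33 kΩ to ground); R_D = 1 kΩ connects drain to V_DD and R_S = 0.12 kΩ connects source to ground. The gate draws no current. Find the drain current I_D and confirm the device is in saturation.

V_G = V_DD·R_2/(R_1+R_2) = 14×33/80 = 5.78 V.
Assume saturation: I_D = (k_n/2)(V_GS − V_t)² with V_GS = V_G − I_D·R_S = 5.78 − 0.12·I_D.
Substituting gives 0.0059·I_D² − 1.47·I_D + 9.39 = 0, with roots I_D = 6.55 or 243 mA.
The root I_D = 243 mA gives V_GS = -23.3 V ≤ V_t, so take I_D = 6.55 mA.
Then V_GS = 4.99 V and V_DS = V_DD − I_D(R_D+R_S) = 14 − 6.55×1.12 = 6.66 V.
Saturation requires V_DS ≥ V_GS − V_t = 4 V; 6.66 ≥ 4 ✓.

I_D ≈ 6.6 mA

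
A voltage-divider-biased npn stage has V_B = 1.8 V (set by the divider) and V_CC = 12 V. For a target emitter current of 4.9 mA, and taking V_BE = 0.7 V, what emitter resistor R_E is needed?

V_E = V_B − V_BE = 1.8 − 0.7 = 1.1 V.
R_E = V_E / I_E = 1.1 / 4.9 = 0.224 kΩ.

R_E ≈ 0.22 kΩ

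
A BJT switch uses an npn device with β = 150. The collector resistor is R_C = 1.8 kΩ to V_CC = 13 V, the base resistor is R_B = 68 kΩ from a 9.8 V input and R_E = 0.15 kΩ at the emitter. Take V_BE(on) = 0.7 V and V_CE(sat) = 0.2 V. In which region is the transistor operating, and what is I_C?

saturation; I_C ≈ 6.6 mA

Assume active: I_B = (9.8 − 0.7)/(68 + 151×0.15) = 0.1 mA, I_C = β·I_B = 15.1 mA.
Then V_CE = 13 − 15.1×1.8 − 15.2×0.15 = -16.4 V < 0.2 V — the active assumption fails.
Re-solve with V_CE = 0.2 V. KCL at the emitter: V_E/R_E = (V_BB−0.7−V_E)/R_B + (V_CC−0.2−V_E)/R_C, giving V_E = 1 V.
I_C = (V_CC − 0.2 − V_E)/R_C = (12.8 − 1)/1.8 = 6.55 mA.
Check: I_B = (9.1 − 1)/68 = 0.119 mA, and β·I_B = 17.9 mA > I_C, confirming saturation.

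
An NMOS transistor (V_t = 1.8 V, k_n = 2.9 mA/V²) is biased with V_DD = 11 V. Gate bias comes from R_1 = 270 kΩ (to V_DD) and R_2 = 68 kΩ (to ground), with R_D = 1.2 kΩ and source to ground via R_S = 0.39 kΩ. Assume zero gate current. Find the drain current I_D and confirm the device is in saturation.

I_D ≈ 0.17 mA

V_G = V_DD·R_2/(R_1+R_2) = 11×68/338 = 2.21 V.
Assume saturation: I_D = (k_n/2)(V_GS − V_t)² with V_GS = V_G − I_D·R_S = 2.21 − 0.39·I_D.
Substituting gives 0.221·I_D² − 1.47·I_D + 0.247 = 0, with roots I_D = 0.173 or 6.48 mA.
The root I_D = 6.48 mA gives V_GS = -0.314 V ≤ V_t, so take I_D = 0.173 mA.
Then V_GS = 2.15 V and V_DS = V_DD − I_D(R_D+R_S) = 11 − 0.173×1.59 = 10.7 V.
Saturation requires V_DS ≥ V_GS − V_t = 0.346 V; 10.7 ≥ 0.346 ✓.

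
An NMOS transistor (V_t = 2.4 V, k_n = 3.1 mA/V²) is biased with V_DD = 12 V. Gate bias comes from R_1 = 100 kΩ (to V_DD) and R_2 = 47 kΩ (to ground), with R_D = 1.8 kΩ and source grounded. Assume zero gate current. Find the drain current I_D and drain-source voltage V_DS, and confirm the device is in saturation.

I_D ≈ 3.2 mA, V_DS ≈ 6.2 V

V_G = V_DD·R_2/(R_1+R_2) = 12×47/147 = 3.84 V. With the source grounded, V_GS = V_G = 3.84 V.
Assume saturation: I_D = (k_n/2)(V_GS − V_t)² = (3.1/2)×(3.84 − 2.4)² = 1.55×1.44² = 3.2 mA.
V_DS = V_DD − I_D·R_D = 12 − 3.2×1.8 = 6.24 V.
Saturation requires V_DS ≥ V_GS − V_t = 1.44 V; 6.24 ≥ 1.44 ✓.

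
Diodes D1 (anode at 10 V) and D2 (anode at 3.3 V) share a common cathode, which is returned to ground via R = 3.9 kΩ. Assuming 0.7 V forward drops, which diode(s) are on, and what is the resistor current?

Only D1 conducts; I_R ≈ 2.4 mA

Assume both conduct. Then node N would need to be at both 10−0.7 = 9.3 V and 3.3−0.7 = 2.6 V, which is impossible.
Assume only D1 conducts: V_N = 10 − 0.7 = 9.3 V, so I_R = 9.3/3.9 = 2.38 mA.
Check D2: its anode-to-cathode voltage is 3.3 − 9.3 = -6 V < 0.7 V, so it is off. The assumption is consistent.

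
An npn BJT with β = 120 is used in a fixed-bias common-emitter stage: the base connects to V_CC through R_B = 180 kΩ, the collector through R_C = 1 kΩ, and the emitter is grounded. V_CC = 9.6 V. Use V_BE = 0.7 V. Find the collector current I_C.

Base loop: V_CC = I_B·R_B + V_BE, so I_B = (9.6 − 0.7)/180 kΩ = 0.0494 mA.
In the active region I_C = β·I_B = 120 × 0.0494 = 5.93 mA.
Collector loop: V_CE = V_CC − I_C·R_C = 9.6 − 5.93×1 = 3.67 V.
Since V_CE = 3.67 V > V_CE(sat) ≈ 0.2 V, the transistor is in the active region as assumed.

I_C ≈ 5.9 mA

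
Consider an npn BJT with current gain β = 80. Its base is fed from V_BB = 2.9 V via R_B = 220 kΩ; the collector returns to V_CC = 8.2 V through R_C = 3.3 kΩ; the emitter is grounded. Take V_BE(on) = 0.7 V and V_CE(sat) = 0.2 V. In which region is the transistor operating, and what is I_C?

Assume active. Base-emitter loop: I_B = (V_BB − V_BE)/R_B = (2.9 − 0.7)/220 = 0.01 mA.
I_C = β·I_B = 80×0.01 = 0.8 mA.
V_CE = V_CC − I_C·R_C = 8.2 − 0.8×3.3 = 5.56 V > V_CE(sat), so the active-region assumption holds.

active; I_C ≈ 0.8 mA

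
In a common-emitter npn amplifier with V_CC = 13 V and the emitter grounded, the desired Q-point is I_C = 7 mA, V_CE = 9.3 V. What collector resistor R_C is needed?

R_C ≈ 0.53 kΩ

Collector loop: V_CC = I_C·R_C + V_CE.
R_C = (V_CC − V_CE)/I_C = (13 − 9.3)/7 = 0.529 kΩ.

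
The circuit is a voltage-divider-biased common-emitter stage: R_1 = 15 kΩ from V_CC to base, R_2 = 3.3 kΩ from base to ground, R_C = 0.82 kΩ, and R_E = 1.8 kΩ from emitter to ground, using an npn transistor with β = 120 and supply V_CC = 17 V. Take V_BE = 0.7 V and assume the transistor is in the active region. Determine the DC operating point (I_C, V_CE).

Thevenize the base divider: V_Th = V_CC·R_2/(R_1+R_2) = 17×3.3/18.3 = 3.07 V, R_Th = R_1‖R_2 = 2.7 kΩ.
Base-emitter loop: V_Th = I_B·R_Th + V_BE + (β+1)I_B·R_E, so I_B = (3.07 − 0.7) / (2.7 + 121×1.8) = 0.0107 mA.
I_C = β·I_B = 120×0.0107 = 1.29 mA, and I_E = (β+1)I_B = 1.3 mA.
V_CE = V_CC − I_C·R_C − I_E·R_E = 17 − 1.29×0.82 − 1.3×1.8 = 13.6 V.
V_CE = 13.6 V > 0.2 V confirms active-region operation.

I_C ≈ 1.3 mA, V_CE ≈ 14 V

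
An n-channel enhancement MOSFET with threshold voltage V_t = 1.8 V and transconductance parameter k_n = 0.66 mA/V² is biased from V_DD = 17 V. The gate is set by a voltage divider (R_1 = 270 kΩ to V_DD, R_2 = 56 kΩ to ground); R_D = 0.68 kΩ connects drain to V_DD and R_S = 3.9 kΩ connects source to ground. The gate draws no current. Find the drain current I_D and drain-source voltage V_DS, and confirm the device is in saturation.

V_G = V_DD·R_2/(R_1+R_2) = 17×56/326 = 2.92 V.
Assume saturation: I_D = (k_n/2)(V_GS − V_t)² with V_GS = V_G − I_D·R_S = 2.92 − 3.9·I_D.
Substituting gives 5.02·I_D² − 3.88·I_D + 0.414 = 0, with roots I_D = 0.128 or 0.646 mA.
The root I_D = 0.646 mA gives V_GS = 0.401 V ≤ V_t, so take I_D = 0.128 mA.
Then V_GS = 2.42 V and V_DS = V_DD − I_D(R_D+R_S) = 17 − 0.128×4.58 = 16.4 V.
Saturation requires V_DS ≥ V_GS − V_t = 0.622 V; 16.4 ≥ 0.622 ✓.

I_D ≈ 0.13 mA, V_DS ≈ 16 V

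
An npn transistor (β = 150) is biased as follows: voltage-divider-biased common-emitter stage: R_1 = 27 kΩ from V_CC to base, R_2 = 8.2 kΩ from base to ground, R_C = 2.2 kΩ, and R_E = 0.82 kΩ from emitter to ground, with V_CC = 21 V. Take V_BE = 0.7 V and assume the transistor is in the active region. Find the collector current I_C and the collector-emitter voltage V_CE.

Thevenize the base divider: V_Th = V_CC·R_2/(R_1+R_2) = 21×8.2/35.2 = 4.89 V, R_Th = R_1‖R_2 = 6.29 kΩ.
Base-emitter loop: V_Th = I_B·R_Th + V_BE + (β+1)I_B·R_E, so I_B = (4.89 − 0.7) / (6.29 + 151×0.82) = 0.0322 mA.
I_C = β·I_B = 150×0.0322 = 4.83 mA, and I_E = (β+1)I_B = 4.87 mA.
V_CE = V_CC − I_C·R_C − I_E·R_E = 21 − 4.83×2.2 − 4.87×0.82 = 6.38 V.
V_CE = 6.38 V > 0.2 V confirms active-region operation.

I_C ≈ 4.8 mA, V_CE ≈ 6.4 V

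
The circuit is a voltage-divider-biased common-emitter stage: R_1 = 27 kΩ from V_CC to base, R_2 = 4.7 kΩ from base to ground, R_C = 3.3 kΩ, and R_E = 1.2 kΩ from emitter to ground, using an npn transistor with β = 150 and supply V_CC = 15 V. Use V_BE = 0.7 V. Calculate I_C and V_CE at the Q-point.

I_C ≈ 1.2 mA, V_CE ≈ 9.4 V

Thevenize the base divider: V_Th = V_CC·R_2/(R_1+R_2) = 15×4.7/31.7 = 2.22 V, R_Th = R_1‖R_2 = 4 kΩ.
Base-emitter loop: V_Th = I_B·R_Th + V_BE + (β+1)I_B·R_E, so I_B = (2.22 − 0.7) / (4 + 151×1.2) = 0.00823 mA.
I_C = β·I_B = 150×0.00823 = 1.23 mA, and I_E = (β+1)I_B = 1.24 mA.
V_CE = V_CC − I_C·R_C − I_E·R_E = 15 − 1.23×3.3 − 1.24×1.2 = 9.44 V.
V_CE = 9.44 V > 0.2 V confirms active-region operation.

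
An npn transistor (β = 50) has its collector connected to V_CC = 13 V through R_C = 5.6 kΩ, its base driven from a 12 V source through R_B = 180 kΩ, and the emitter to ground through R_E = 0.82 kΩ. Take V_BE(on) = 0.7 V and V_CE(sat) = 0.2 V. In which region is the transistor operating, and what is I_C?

Assume active: I_B = (12 − 0.7)/(180 + 51×0.82) = 0.0509 mA, I_C = β·I_B = 2.55 mA.
Then V_CE = 13 − 2.55×5.6 − 2.6×0.82 = -3.39 V < 0.2 V — the active assumption fails.
Re-solve with V_CE = 0.2 V. KCL at the emitter: V_E/R_E = (V_BB−0.7−V_E)/R_B + (V_CC−0.2−V_E)/R_C, giving V_E = 1.67 V.
I_C = (V_CC − 0.2 − V_E)/R_C = (12.8 − 1.67)/5.6 = 1.99 mA.
Check: I_B = (11.3 − 1.67)/180 = 0.0535 mA, and β·I_B = 2.67 mA > I_C, confirming saturation.

saturation; I_C ≈ 2 mA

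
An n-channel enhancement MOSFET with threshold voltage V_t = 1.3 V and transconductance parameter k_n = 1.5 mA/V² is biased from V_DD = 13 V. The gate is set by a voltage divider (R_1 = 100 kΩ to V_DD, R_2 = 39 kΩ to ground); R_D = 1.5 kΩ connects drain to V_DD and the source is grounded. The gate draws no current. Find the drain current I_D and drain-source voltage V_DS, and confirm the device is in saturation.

I_D ≈ 4.1 mA, V_DS ≈ 6.8 V

V_G = V_DD·R_2/(R_1+R_2) = 13×39/139 = 3.65 V. With the source grounded, V_GS = V_G = 3.65 V.
Assume saturation: I_D = (k_n/2)(V_GS − V_t)² = (1.5/2)×(3.65 − 1.3)² = 0.75×2.35² = 4.13 mA.
V_DS = V_DD − I_D·R_D = 13 − 4.13×1.5 = 6.8 V.
Saturation requires V_DS ≥ V_GS − V_t = 2.35 V; 6.8 ≥ 2.35 ✓.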